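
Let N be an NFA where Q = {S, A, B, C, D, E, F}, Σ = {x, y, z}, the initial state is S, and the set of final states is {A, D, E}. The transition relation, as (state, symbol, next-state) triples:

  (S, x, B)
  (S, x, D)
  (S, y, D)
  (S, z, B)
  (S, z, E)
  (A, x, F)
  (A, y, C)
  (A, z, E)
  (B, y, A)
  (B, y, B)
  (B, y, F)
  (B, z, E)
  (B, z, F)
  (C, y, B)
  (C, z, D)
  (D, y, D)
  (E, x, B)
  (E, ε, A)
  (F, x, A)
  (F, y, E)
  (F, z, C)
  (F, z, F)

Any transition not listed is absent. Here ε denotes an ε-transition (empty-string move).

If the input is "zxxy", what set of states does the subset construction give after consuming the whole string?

Start in {S}.
Read 'z': S→{B, E}; union {B, E}; ε-closure = {A, B, E}.
Read 'x': A→{F}, B→∅, E→{B}; now {B, F}.
Read 'x': B→∅, F→{A}; now {A}.
Read 'y': A→{C}; now {C}.

{C}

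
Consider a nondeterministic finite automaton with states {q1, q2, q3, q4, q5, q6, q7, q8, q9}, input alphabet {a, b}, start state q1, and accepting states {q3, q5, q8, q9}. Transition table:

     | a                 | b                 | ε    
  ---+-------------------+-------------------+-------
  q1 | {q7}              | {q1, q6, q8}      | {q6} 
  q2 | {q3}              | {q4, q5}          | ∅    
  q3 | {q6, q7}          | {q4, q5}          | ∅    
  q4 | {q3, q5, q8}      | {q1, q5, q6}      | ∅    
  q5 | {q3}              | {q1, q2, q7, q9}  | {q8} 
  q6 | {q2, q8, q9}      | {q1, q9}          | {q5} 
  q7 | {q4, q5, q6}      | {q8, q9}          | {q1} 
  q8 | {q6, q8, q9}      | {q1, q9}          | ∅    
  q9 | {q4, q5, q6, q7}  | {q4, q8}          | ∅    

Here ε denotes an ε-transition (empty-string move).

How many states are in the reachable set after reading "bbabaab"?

Start: ε-closure({q1}) = {q1, q5, q6, q8}.
Read 'b': q1→{q1, q6, q8}, q5→{q1, q2, q7, q9}, q6→{q1, q9}, q8→{q1, q9}; union {q1, q2, q6, q7, q8, q9}; ε-closure = {q1, q2, q5, q6, q7, q8, q9}.
Read 'b': q1→{q1, q6, q8}, q2→{q4, q5}, q5→{q1, q2, q7, q9}, q6→{q1, q9}, q7→{q8, q9}, q8→{q1, q9}, q9→{q4, q8}; now {q1, q2, q4, q5, q6, q7, q8, q9}.
Read 'a': q1→{q7}, q2→{q3}, q4→{q3, q5, q8}, q5→{q3}, q6→{q2, q8, q9}, q7→{q4, q5, q6}, q8→{q6, q8, q9}, q9→{q4, q5, q6, q7}; union {q2, q3, q4, q5, q6, q7, q8, q9}; ε-closure = {q1, q2, q3, q4, q5, q6, q7, q8, q9}.
Read 'b': q1→{q1, q6, q8}, q2→{q4, q5}, q3→{q4, q5}, q4→{q1, q5, q6}, q5→{q1, q2, q7, q9}, q6→{q1, q9}, q7→{q8, q9}, q8→{q1, q9}, q9→{q4, q8}; now {q1, q2, q4, q5, q6, q7, q8, q9}.
Read 'a': q1→{q7}, q2→{q3}, q4→{q3, q5, q8}, q5→{q3}, q6→{q2, q8, q9}, q7→{q4, q5, q6}, q8→{q6, q8, q9}, q9→{q4, q5, q6, q7}; union {q2, q3, q4, q5, q6, q7, q8, q9}; ε-closure = {q1, q2, q3, q4, q5, q6, q7, q8, q9}.
Read 'a': q1→{q7}, q2→{q3}, q3→{q6, q7}, q4→{q3, q5, q8}, q5→{q3}, q6→{q2, q8, q9}, q7→{q4, q5, q6}, q8→{q6, q8, q9}, q9→{q4, q5, q6, q7}; union {q2, q3, q4, q5, q6, q7, q8, q9}; ε-closure = {q1, q2, q3, q4, q5, q6, q7, q8, q9}.
Read 'b': q1→{q1, q6, q8}, q2→{q4, q5}, q3→{q4, q5}, q4→{q1, q5, q6}, q5→{q1, q2, q7, q9}, q6→{q1, q9}, q7→{q8, q9}, q8→{q1, q9}, q9→{q4, q8}; now {q1, q2, q4, q5, q6, q7, q8, q9}.
That set has 8 states.

8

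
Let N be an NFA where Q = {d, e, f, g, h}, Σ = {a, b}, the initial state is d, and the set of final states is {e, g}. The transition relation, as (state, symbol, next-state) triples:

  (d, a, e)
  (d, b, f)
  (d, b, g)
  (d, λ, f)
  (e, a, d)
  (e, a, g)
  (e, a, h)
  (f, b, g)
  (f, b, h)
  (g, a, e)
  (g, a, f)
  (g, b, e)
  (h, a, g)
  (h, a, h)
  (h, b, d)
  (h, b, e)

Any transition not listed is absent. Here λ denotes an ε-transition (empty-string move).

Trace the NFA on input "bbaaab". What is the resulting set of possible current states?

{d, e, f, g, h}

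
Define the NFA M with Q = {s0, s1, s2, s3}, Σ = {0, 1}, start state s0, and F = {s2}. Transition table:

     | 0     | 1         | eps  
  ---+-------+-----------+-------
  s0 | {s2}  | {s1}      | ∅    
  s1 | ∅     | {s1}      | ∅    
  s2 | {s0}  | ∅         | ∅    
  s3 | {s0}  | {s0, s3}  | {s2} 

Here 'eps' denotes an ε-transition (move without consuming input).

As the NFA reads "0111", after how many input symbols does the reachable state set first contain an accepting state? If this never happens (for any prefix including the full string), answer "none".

1

Start in {s0}.
Read '0': {s0} → {s2}.
None of the earlier sets intersect F, but {s2} does.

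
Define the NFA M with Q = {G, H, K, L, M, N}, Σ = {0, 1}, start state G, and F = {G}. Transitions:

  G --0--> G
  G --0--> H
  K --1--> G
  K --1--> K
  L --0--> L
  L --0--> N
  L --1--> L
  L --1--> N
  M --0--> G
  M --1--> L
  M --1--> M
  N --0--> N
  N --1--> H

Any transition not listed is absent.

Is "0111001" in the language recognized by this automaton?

No

Start in {G}.
Read '0': G→{G, H}; now {G, H}.
Read '1': G→∅, H→∅; now ∅.
The set is empty and remains empty for the remaining 5 symbols.
The final set ∅ contains no accepting state.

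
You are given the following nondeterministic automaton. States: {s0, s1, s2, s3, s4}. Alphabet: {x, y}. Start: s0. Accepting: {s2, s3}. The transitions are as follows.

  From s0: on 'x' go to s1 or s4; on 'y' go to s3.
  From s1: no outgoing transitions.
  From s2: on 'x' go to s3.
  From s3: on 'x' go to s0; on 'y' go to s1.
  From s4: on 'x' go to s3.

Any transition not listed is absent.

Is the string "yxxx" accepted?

Yes

Start in {s0}.
Read 'y': {s0} → {s3}.
Read 'x': {s3} → {s0}.
Read 'x': {s0} → {s1, s4}.
Read 'x': {s1, s4} → {s3}.
The final set {s3} contains the accepting state s3.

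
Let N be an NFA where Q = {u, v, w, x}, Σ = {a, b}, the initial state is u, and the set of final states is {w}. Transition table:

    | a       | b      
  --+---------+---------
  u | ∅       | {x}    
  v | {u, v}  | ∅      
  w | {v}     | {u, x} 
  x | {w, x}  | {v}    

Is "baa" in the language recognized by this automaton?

Start in {u}.
Read 'b': u→{x}; now {x}.
Read 'a': x→{w, x}; now {w, x}.
Read 'a': w→{v}, x→{w, x}; now {v, w, x}.
The final set {v, w, x} contains the accepting state w.

Yes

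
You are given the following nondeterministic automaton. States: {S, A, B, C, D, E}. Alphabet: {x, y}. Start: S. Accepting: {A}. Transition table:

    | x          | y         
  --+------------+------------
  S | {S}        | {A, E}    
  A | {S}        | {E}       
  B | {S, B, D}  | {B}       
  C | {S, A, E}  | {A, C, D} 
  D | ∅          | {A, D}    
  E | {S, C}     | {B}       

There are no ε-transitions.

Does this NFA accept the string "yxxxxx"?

No

Start in {S}.
Read 'y': {S} → {A, E}.
Read 'x': {A, E} → {S, C}.
Read 'x': {S, C} → {S, A, E}.
Read 'x': {S, A, E} → {S, C}.
Read 'x': {S, C} → {S, A, E}.
Read 'x': {S, A, E} → {S, C}.
The final set {S, C} contains no accepting state.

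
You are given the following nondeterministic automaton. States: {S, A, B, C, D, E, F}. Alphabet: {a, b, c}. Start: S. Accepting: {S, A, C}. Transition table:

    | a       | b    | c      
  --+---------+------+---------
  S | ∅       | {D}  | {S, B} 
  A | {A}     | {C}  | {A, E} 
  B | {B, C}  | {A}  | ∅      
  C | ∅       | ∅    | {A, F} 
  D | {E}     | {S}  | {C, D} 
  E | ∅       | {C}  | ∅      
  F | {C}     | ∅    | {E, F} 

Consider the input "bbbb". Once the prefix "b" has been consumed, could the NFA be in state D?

Start in {S}.
Read 'b': S→{D}; now {D}.
State D is in {D}.

Yes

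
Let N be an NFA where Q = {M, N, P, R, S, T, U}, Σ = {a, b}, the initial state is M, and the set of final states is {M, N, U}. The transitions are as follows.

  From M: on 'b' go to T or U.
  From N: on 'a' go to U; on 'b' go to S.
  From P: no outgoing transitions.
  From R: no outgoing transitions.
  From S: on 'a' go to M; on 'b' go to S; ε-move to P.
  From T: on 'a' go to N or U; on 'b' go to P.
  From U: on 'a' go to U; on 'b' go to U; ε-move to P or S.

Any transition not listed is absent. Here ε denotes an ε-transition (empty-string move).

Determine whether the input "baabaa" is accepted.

Yes

Start in {M}.
Read 'b': M→{T, U}; union {T, U}; ε-closure = {P, S, T, U}.
Read 'a': P→∅, S→{M}, T→{N, U}, U→{U}; union {M, N, U}; ε-closure = {M, N, P, S, U}.
Read 'a': M→∅, N→{U}, P→∅, S→{M}, U→{U}; union {M, U}; ε-closure = {M, P, S, U}.
Read 'b': M→{T, U}, P→∅, S→{S}, U→{U}; union {S, T, U}; ε-closure = {P, S, T, U}.
Read 'a': P→∅, S→{M}, T→{N, U}, U→{U}; union {M, N, U}; ε-closure = {M, N, P, S, U}.
Read 'a': M→∅, N→{U}, P→∅, S→{M}, U→{U}; union {M, U}; ε-closure = {M, P, S, U}.
The final set {M, P, S, U} contains the accepting states M, U.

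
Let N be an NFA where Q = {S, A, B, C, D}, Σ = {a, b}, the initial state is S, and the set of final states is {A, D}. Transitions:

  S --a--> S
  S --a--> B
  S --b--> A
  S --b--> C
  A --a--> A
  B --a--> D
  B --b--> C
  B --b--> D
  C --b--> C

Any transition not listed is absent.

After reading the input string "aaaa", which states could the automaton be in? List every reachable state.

{S, B, D}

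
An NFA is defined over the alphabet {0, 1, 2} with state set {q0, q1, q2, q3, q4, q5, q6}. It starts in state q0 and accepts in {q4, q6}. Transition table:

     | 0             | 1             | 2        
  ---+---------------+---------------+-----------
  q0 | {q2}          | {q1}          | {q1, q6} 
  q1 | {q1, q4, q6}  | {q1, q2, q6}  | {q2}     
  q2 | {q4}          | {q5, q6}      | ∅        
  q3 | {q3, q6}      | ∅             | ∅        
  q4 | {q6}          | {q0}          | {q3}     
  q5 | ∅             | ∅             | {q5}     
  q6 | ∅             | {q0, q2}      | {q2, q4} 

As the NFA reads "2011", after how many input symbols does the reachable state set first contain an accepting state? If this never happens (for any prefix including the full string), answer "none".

1

Start in {q0}.
Read '2': q0→{q1, q6}; now {q1, q6}.
None of the earlier sets intersect F, but {q1, q6} does.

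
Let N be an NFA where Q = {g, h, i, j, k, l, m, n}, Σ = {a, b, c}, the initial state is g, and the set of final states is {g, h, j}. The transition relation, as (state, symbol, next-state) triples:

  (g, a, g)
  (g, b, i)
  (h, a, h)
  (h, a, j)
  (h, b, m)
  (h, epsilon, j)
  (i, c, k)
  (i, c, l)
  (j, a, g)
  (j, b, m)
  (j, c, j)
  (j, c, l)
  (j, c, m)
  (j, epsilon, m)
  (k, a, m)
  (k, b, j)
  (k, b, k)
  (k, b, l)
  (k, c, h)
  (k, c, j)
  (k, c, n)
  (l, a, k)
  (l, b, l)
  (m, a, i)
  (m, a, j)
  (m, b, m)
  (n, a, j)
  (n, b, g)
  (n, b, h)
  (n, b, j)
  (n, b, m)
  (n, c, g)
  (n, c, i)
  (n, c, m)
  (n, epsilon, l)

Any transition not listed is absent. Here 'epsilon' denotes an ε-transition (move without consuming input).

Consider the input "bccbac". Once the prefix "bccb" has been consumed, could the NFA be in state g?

Yes

Start in {g}.
Read 'b': {g} → {i}.
Read 'c': {i} → {k, l}.
Read 'c': {k, l} → {h, j, l, m, n}.
Read 'b': {h, j, l, m, n} → {g, h, j, l, m}.
State g is in {g, h, j, l, m}.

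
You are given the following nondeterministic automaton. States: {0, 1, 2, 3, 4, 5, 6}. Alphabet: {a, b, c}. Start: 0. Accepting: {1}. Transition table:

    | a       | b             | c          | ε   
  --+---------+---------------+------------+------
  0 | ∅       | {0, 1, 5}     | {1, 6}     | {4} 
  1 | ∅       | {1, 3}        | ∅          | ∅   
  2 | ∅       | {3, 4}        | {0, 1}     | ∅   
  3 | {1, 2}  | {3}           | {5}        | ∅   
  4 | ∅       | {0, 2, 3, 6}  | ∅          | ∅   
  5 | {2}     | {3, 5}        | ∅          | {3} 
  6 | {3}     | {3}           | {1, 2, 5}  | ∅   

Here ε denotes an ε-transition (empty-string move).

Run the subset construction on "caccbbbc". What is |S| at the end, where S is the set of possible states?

2

Start: ε-closure({0}) = {0, 4}.
Read 'c': 0→{1, 6}, 4→∅; now {1, 6}.
Read 'a': 1→∅, 6→{3}; now {3}.
Read 'c': 3→{5}; union {5}; ε-closure = {3, 5}.
Read 'c': 3→{5}, 5→∅; union {5}; ε-closure = {3, 5}.
Read 'b': 3→{3}, 5→{3, 5}; now {3, 5}.
Read 'b': 3→{3}, 5→{3, 5}; now {3, 5}.
Read 'b': 3→{3}, 5→{3, 5}; now {3, 5}.
Read 'c': 3→{5}, 5→∅; union {5}; ε-closure = {3, 5}.
That set has 2 states.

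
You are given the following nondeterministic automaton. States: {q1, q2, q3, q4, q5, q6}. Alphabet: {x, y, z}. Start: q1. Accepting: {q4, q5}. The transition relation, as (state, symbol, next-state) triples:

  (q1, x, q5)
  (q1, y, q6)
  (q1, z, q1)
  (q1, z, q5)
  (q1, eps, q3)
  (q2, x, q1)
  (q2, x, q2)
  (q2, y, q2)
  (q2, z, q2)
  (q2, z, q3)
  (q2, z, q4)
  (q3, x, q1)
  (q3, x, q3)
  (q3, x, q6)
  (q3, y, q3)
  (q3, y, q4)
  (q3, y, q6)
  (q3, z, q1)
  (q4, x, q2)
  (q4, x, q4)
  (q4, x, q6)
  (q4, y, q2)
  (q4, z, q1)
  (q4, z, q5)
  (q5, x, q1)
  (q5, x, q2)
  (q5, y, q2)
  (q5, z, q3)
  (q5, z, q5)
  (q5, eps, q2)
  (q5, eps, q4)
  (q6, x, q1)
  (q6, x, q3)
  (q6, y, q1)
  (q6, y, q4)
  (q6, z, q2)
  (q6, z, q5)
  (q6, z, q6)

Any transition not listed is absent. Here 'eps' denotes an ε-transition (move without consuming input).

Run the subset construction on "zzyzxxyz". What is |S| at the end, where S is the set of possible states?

6

Start: ε-closure({q1}) = {q1, q3}.
Read 'z': q1→{q1, q5}, q3→{q1}; union {q1, q5}; ε-closure = {q1, q2, q3, q4, q5}.
Read 'z': q1→{q1, q5}, q2→{q2, q3, q4}, q3→{q1}, q4→{q1, q5}, q5→{q3, q5}; now {q1, q2, q3, q4, q5}.
Read 'y': q1→{q6}, q2→{q2}, q3→{q3, q4, q6}, q4→{q2}, q5→{q2}; now {q2, q3, q4, q6}.
Read 'z': q2→{q2, q3, q4}, q3→{q1}, q4→{q1, q5}, q6→{q2, q5, q6}; now {q1, q2, q3, q4, q5, q6}.
Read 'x': q1→{q5}, q2→{q1, q2}, q3→{q1, q3, q6}, q4→{q2, q4, q6}, q5→{q1, q2}, q6→{q1, q3}; now {q1, q2, q3, q4, q5, q6}.
Read 'x': q1→{q5}, q2→{q1, q2}, q3→{q1, q3, q6}, q4→{q2, q4, q6}, q5→{q1, q2}, q6→{q1, q3}; now {q1, q2, q3, q4, q5, q6}.
Read 'y': q1→{q6}, q2→{q2}, q3→{q3, q4, q6}, q4→{q2}, q5→{q2}, q6→{q1, q4}; now {q1, q2, q3, q4, q6}.
Read 'z': q1→{q1, q5}, q2→{q2, q3, q4}, q3→{q1}, q4→{q1, q5}, q6→{q2, q5, q6}; now {q1, q2, q3, q4, q5, q6}.
That set has 6 states.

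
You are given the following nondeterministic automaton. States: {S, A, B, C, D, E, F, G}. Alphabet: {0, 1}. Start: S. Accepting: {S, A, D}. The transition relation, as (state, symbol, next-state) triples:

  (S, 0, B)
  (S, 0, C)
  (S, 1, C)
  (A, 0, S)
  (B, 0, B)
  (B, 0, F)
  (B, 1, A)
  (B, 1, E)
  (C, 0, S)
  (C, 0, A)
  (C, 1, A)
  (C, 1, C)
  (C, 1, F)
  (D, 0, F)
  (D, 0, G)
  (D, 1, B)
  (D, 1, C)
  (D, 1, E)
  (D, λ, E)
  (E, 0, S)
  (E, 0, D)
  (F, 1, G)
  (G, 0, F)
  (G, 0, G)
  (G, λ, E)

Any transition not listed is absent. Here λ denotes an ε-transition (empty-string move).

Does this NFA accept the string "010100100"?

Start in {S}.
Read '0': S→{B, C}; now {B, C}.
Read '1': B→{A, E}, C→{A, C, F}; now {A, C, E, F}.
Read '0': A→{S}, C→{S, A}, E→{S, D}, F→∅; union {S, A, D}; ε-closure = {S, A, D, E}.
Read '1': S→{C}, A→∅, D→{B, C, E}, E→∅; now {B, C, E}.
Read '0': B→{B, F}, C→{S, A}, E→{S, D}; union {S, A, B, D, F}; ε-closure = {S, A, B, D, E, F}.
Read '0': S→{B, C}, A→{S}, B→{B, F}, D→{F, G}, E→{S, D}, F→∅; union {S, B, C, D, F, G}; ε-closure = {S, B, C, D, E, F, G}.
Read '1': S→{C}, B→{A, E}, C→{A, C, F}, D→{B, C, E}, E→∅, F→{G}, G→∅; now {A, B, C, E, F, G}.
Read '0': A→{S}, B→{B, F}, C→{S, A}, E→{S, D}, F→∅, G→{F, G}; union {S, A, B, D, F, G}; ε-closure = {S, A, B, D, E, F, G}.
Read '0': S→{B, C}, A→{S}, B→{B, F}, D→{F, G}, E→{S, D}, F→∅, G→{F, G}; union {S, B, C, D, F, G}; ε-closure = {S, B, C, D, E, F, G}.
The final set {S, B, C, D, E, F, G} contains the accepting states S, D.

Yes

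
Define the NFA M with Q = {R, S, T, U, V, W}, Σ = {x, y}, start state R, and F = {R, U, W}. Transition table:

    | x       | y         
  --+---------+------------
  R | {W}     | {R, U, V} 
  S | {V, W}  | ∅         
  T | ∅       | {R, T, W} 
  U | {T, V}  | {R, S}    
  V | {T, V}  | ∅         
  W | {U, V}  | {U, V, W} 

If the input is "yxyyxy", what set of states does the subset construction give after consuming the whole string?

Start in {R}.
Read 'y': R→{R, U, V}; now {R, U, V}.
Read 'x': R→{W}, U→{T, V}, V→{T, V}; now {T, V, W}.
Read 'y': T→{R, T, W}, V→∅, W→{U, V, W}; now {R, T, U, V, W}.
Read 'y': R→{R, U, V}, T→{R, T, W}, U→{R, S}, V→∅, W→{U, V, W}; now {R, S, T, U, V, W}.
Read 'x': R→{W}, S→{V, W}, T→∅, U→{T, V}, V→{T, V}, W→{U, V}; now {T, U, V, W}.
Read 'y': T→{R, T, W}, U→{R, S}, V→∅, W→{U, V, W}; now {R, S, T, U, V, W}.

{R, S, T, U, V, W}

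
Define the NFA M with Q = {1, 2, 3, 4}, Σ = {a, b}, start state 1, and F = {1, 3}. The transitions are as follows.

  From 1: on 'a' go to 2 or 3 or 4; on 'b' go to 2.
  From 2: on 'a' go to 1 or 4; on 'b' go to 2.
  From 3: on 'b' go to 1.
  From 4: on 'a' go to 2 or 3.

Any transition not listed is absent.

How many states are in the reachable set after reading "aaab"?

Start in {1}.
Read 'a': {1} → {2, 3, 4}.
Read 'a': {2, 3, 4} → {1, 2, 3, 4}.
Read 'a': {1, 2, 3, 4} → {1, 2, 3, 4}.
Read 'b': {1, 2, 3, 4} → {1, 2}.
That set has 2 states.

2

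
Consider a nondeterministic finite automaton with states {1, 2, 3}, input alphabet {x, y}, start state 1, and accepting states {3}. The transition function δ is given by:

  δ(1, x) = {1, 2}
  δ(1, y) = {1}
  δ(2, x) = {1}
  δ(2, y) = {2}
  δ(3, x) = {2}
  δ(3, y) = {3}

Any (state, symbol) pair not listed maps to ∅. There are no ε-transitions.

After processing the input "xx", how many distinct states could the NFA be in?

2

Start in {1}.
Read 'x': {1} → {1, 2}.
Read 'x': {1, 2} → {1, 2}.
That set has 2 states.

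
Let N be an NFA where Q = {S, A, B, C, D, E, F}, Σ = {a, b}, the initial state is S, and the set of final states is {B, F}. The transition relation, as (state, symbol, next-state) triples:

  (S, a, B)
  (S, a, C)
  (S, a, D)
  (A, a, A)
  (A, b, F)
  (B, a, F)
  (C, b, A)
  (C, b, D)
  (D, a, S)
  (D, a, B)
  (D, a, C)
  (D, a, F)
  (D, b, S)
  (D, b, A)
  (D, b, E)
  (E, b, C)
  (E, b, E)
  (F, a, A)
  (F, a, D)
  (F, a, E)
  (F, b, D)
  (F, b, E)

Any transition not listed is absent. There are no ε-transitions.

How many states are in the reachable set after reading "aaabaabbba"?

7

Start in {S}.
Read 'a': S→{B, C, D}; now {B, C, D}.
Read 'a': B→{F}, C→∅, D→{S, B, C, F}; now {S, B, C, F}.
Read 'a': S→{B, C, D}, B→{F}, C→∅, F→{A, D, E}; now {A, B, C, D, E, F}.
Read 'b': A→{F}, B→∅, C→{A, D}, D→{S, A, E}, E→{C, E}, F→{D, E}; now {S, A, C, D, E, F}.
Read 'a': S→{B, C, D}, A→{A}, C→∅, D→{S, B, C, F}, E→∅, F→{A, D, E}; now {S, A, B, C, D, E, F}.
Read 'a': S→{B, C, D}, A→{A}, B→{F}, C→∅, D→{S, B, C, F}, E→∅, F→{A, D, E}; now {S, A, B, C, D, E, F}.
Read 'b': S→∅, A→{F}, B→∅, C→{A, D}, D→{S, A, E}, E→{C, E}, F→{D, E}; now {S, A, C, D, E, F}.
Read 'b': S→∅, A→{F}, C→{A, D}, D→{S, A, E}, E→{C, E}, F→{D, E}; now {S, A, C, D, E, F}.
Read 'b': S→∅, A→{F}, C→{A, D}, D→{S, A, E}, E→{C, E}, F→{D, E}; now {S, A, C, D, E, F}.
Read 'a': S→{B, C, D}, A→{A}, C→∅, D→{S, B, C, F}, E→∅, F→{A, D, E}; now {S, A, B, C, D, E, F}.
That set has 7 states.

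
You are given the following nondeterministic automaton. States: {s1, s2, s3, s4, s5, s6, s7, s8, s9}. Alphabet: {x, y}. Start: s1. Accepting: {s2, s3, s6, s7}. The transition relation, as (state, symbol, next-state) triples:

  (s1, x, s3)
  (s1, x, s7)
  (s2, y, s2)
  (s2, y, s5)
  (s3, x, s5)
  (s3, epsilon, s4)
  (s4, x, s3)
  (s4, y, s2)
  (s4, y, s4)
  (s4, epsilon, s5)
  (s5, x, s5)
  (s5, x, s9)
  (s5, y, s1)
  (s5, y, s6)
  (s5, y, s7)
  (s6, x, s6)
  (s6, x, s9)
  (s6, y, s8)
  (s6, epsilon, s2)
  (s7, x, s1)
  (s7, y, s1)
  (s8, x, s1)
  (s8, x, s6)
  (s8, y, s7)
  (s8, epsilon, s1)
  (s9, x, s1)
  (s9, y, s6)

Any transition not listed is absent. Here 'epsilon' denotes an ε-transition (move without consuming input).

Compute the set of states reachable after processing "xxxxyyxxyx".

Start in {s1}.
Read 'x': {s1} → {s3, s4, s5, s7}.
Read 'x': {s3, s4, s5, s7} → {s1, s3, s4, s5, s9}.
Read 'x': {s1, s3, s4, s5, s9} → {s1, s3, s4, s5, s7, s9}.
Read 'x': {s1, s3, s4, s5, s7, s9} → {s1, s3, s4, s5, s7, s9}.
Read 'y': {s1, s3, s4, s5, s7, s9} → {s1, s2, s4, s5, s6, s7}.
Read 'y': {s1, s2, s4, s5, s6, s7} → {s1, s2, s4, s5, s6, s7, s8}.
Read 'x': {s1, s2, s4, s5, s6, s7, s8} → {s1, s2, s3, s4, s5, s6, s7, s9}.
Read 'x': {s1, s2, s3, s4, s5, s6, s7, s9} → {s1, s2, s3, s4, s5, s6, s7, s9}.
Read 'y': {s1, s2, s3, s4, s5, s6, s7, s9} → {s1, s2, s4, s5, s6, s7, s8}.
Read 'x': {s1, s2, s4, s5, s6, s7, s8} → {s1, s2, s3, s4, s5, s6, s7, s9}.

{s1, s2, s3, s4, s5, s6, s7, s9}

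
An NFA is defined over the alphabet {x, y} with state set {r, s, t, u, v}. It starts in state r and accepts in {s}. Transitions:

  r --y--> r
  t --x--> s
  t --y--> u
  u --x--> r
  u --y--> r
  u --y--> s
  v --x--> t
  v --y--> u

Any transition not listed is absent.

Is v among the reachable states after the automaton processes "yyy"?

No

Start in {r}.
Read 'y': {r} → {r}.
Read 'y': {r} → {r}.
Read 'y': {r} → {r}.
State v is not in {r}.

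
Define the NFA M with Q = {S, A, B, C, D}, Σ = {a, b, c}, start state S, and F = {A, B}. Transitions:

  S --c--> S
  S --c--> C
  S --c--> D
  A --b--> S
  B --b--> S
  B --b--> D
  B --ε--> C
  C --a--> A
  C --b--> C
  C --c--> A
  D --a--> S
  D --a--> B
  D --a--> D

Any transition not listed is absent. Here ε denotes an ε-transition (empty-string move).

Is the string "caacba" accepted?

Start in {S}.
Read 'c': S→{S, C, D}; now {S, C, D}.
Read 'a': S→∅, C→{A}, D→{S, B, D}; union {S, A, B, D}; ε-closure = {S, A, B, C, D}.
Read 'a': S→∅, A→∅, B→∅, C→{A}, D→{S, B, D}; union {S, A, B, D}; ε-closure = {S, A, B, C, D}.
Read 'c': S→{S, C, D}, A→∅, B→∅, C→{A}, D→∅; now {S, A, C, D}.
Read 'b': S→∅, A→{S}, C→{C}, D→∅; now {S, C}.
Read 'a': S→∅, C→{A}; now {A}.
The final set {A} contains the accepting state A.

Yes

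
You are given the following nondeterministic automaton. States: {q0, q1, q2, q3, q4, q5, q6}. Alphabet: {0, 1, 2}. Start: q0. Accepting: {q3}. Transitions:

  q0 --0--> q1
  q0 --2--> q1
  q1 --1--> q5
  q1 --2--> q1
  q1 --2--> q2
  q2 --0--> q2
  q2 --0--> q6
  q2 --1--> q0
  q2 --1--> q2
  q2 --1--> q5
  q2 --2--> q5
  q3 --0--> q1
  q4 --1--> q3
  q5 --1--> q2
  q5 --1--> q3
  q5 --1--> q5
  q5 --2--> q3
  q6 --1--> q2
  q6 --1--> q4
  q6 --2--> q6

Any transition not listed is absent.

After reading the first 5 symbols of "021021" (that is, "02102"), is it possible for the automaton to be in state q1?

Yes

Start in {q0}.
Read '0': q0→{q1}; now {q1}.
Read '2': q1→{q1, q2}; now {q1, q2}.
Read '1': q1→{q5}, q2→{q0, q2, q5}; now {q0, q2, q5}.
Read '0': q0→{q1}, q2→{q2, q6}, q5→∅; now {q1, q2, q6}.
Read '2': q1→{q1, q2}, q2→{q5}, q6→{q6}; now {q1, q2, q5, q6}.
State q1 is in {q1, q2, q5, q6}.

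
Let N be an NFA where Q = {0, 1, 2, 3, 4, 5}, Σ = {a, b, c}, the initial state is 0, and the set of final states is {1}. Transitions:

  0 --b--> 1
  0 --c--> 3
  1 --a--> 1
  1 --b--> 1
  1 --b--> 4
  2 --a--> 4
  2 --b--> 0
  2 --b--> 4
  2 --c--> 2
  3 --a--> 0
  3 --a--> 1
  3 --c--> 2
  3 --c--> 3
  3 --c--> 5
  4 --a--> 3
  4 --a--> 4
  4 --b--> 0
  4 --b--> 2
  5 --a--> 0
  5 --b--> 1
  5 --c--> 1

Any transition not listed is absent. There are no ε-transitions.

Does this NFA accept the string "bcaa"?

No

Start in {0}.
Read 'b': {0} → {1}.
Read 'c': {1} → ∅.
The set is empty and remains empty for the remaining 2 symbols.
The final set ∅ contains no accepting state.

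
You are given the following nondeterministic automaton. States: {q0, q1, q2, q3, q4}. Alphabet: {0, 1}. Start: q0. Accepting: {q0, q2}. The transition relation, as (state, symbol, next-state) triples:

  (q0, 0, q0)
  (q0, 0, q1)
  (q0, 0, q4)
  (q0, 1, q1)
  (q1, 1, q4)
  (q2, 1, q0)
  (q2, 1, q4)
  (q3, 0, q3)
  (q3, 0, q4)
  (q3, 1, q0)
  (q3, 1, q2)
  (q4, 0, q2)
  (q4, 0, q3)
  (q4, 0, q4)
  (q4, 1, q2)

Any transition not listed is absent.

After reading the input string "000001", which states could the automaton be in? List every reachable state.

{q0, q1, q2, q4}

Start in {q0}.
Read '0': q0→{q0, q1, q4}; now {q0, q1, q4}.
Read '0': q0→{q0, q1, q4}, q1→∅, q4→{q2, q3, q4}; now {q0, q1, q2, q3, q4}.
Read '0': q0→{q0, q1, q4}, q1→∅, q2→∅, q3→{q3, q4}, q4→{q2, q3, q4}; now {q0, q1, q2, q3, q4}.
Read '0': q0→{q0, q1, q4}, q1→∅, q2→∅, q3→{q3, q4}, q4→{q2, q3, q4}; now {q0, q1, q2, q3, q4}.
Read '0': q0→{q0, q1, q4}, q1→∅, q2→∅, q3→{q3, q4}, q4→{q2, q3, q4}; now {q0, q1, q2, q3, q4}.
Read '1': q0→{q1}, q1→{q4}, q2→{q0, q4}, q3→{q0, q2}, q4→{q2}; now {q0, q1, q2, q4}.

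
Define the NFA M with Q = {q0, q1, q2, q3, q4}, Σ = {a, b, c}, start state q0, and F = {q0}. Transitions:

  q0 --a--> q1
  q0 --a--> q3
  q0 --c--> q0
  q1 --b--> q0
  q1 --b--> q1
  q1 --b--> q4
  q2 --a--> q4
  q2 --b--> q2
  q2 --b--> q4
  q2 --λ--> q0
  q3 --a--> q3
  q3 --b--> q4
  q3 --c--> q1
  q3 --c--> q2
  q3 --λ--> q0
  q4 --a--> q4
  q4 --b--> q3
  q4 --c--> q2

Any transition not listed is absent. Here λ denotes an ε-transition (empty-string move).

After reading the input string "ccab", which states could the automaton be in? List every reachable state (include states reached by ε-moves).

{q0, q1, q4}

Start in {q0}.
Read 'c': {q0} → {q0}.
Read 'c': {q0} → {q0}.
Read 'a': {q0} → {q0, q1, q3}.
Read 'b': {q0, q1, q3} → {q0, q1, q4}.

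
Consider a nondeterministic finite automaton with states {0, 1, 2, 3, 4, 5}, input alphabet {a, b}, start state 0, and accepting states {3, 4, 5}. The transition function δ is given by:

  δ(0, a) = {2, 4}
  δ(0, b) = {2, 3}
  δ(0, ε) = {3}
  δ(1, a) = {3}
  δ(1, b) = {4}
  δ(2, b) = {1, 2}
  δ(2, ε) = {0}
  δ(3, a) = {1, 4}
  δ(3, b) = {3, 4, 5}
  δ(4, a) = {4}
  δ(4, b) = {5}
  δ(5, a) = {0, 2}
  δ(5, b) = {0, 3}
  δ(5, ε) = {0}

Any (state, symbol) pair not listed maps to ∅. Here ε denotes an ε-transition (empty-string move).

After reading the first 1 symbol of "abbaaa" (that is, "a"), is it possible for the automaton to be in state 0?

Yes

Start: ε-closure({0}) = {0, 3}.
Read 'a': 0→{2, 4}, 3→{1, 4}; union {1, 2, 4}; ε-closure = {0, 1, 2, 3, 4}.
State 0 is in {0, 1, 2, 3, 4}.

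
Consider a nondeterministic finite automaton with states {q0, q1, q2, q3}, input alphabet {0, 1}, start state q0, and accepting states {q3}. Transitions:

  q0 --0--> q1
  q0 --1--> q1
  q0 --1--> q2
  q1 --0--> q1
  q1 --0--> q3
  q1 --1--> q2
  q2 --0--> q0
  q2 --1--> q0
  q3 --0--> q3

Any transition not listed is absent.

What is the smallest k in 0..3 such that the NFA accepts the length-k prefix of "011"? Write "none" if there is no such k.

none

Start in {q0}.
Read '0': {q0} → {q1}.
Read '1': {q1} → {q2}.
Read '1': {q2} → {q0}.
No reachable set along the way intersects F.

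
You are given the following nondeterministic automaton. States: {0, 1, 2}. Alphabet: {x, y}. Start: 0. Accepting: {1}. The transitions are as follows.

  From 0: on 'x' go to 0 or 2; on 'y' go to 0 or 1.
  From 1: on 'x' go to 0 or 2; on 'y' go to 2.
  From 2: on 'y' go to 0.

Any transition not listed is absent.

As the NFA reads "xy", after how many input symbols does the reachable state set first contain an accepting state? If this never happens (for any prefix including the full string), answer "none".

Start in {0}.
Read 'x': {0} → {0, 2}.
Read 'y': {0, 2} → {0, 1}.
None of the earlier sets intersect F, but {0, 1} does.

2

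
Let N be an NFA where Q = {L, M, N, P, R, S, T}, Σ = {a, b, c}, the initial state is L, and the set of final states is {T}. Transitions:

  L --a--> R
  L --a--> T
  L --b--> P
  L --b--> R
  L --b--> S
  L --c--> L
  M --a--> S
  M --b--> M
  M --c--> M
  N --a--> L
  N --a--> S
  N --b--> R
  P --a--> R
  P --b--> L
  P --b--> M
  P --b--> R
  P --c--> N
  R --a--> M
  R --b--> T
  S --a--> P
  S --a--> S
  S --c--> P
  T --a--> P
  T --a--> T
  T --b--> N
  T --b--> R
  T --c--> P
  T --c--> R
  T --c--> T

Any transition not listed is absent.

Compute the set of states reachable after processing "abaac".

Start in {L}.
Read 'a': L→{R, T}; now {R, T}.
Read 'b': R→{T}, T→{N, R}; now {N, R, T}.
Read 'a': N→{L, S}, R→{M}, T→{P, T}; now {L, M, P, S, T}.
Read 'a': L→{R, T}, M→{S}, P→{R}, S→{P, S}, T→{P, T}; now {P, R, S, T}.
Read 'c': P→{N}, R→∅, S→{P}, T→{P, R, T}; now {N, P, R, T}.

{N, P, R, T}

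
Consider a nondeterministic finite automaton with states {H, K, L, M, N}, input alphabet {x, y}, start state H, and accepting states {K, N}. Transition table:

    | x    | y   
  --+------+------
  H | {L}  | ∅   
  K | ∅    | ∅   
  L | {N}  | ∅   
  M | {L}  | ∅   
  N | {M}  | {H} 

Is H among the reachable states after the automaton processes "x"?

Start in {H}.
Read 'x': {H} → {L}.
State H is not in {L}.

No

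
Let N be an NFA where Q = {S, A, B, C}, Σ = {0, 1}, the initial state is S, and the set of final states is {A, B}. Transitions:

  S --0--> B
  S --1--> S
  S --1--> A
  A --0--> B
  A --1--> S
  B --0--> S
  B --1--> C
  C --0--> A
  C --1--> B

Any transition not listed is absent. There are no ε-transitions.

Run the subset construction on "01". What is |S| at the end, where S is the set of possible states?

1

Start in {S}.
Read '0': {S} → {B}.
Read '1': {B} → {C}.
That set has 1 state.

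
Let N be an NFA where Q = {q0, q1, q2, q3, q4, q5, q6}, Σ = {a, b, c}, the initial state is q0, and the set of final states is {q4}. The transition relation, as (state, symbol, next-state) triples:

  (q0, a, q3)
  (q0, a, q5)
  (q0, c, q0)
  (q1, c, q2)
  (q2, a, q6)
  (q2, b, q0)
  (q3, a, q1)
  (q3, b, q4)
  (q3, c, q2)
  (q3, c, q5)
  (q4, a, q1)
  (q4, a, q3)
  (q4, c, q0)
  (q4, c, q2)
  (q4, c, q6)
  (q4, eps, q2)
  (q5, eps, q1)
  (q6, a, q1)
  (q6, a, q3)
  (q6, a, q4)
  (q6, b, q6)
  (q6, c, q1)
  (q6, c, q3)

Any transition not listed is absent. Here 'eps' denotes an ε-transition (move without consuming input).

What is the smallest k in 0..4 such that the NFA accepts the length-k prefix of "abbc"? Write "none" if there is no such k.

Start in {q0}.
Read 'a': q0→{q3, q5}; union {q3, q5}; ε-closure = {q1, q3, q5}.
Read 'b': q1→∅, q3→{q4}, q5→∅; union {q4}; ε-closure = {q2, q4}.
None of the earlier sets intersect F, but {q2, q4} does.

2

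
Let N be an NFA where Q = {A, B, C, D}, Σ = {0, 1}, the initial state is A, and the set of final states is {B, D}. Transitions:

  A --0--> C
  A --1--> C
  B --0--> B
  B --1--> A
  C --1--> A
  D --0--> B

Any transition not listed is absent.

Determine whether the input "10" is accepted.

Start in {A}.
Read '1': A→{C}; now {C}.
Read '0': C→∅; now ∅.
The final set ∅ contains no accepting state.

No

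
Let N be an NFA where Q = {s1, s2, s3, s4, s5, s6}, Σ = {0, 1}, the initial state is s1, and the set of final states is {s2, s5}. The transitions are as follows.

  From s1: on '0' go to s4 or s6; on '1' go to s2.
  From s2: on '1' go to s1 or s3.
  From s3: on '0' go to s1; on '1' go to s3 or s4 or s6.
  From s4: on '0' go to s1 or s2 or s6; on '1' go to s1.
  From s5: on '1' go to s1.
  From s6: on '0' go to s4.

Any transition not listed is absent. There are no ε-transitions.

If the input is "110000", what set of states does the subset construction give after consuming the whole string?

Start in {s1}.
Read '1': s1→{s2}; now {s2}.
Read '1': s2→{s1, s3}; now {s1, s3}.
Read '0': s1→{s4, s6}, s3→{s1}; now {s1, s4, s6}.
Read '0': s1→{s4, s6}, s4→{s1, s2, s6}, s6→{s4}; now {s1, s2, s4, s6}.
Read '0': s1→{s4, s6}, s2→∅, s4→{s1, s2, s6}, s6→{s4}; now {s1, s2, s4, s6}.
Read '0': s1→{s4, s6}, s2→∅, s4→{s1, s2, s6}, s6→{s4}; now {s1, s2, s4, s6}.

{s1, s2, s4, s6}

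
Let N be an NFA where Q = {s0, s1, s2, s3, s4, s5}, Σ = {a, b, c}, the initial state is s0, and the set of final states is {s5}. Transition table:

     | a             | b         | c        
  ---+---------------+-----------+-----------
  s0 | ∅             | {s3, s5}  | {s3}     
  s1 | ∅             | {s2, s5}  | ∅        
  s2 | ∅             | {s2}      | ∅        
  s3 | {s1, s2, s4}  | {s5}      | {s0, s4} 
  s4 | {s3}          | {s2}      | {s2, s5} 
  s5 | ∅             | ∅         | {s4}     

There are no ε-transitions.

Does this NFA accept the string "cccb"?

Start in {s0}.
Read 'c': {s0} → {s3}.
Read 'c': {s3} → {s0, s4}.
Read 'c': {s0, s4} → {s2, s3, s5}.
Read 'b': {s2, s3, s5} → {s2, s5}.
The final set {s2, s5} contains the accepting state s5.

Yes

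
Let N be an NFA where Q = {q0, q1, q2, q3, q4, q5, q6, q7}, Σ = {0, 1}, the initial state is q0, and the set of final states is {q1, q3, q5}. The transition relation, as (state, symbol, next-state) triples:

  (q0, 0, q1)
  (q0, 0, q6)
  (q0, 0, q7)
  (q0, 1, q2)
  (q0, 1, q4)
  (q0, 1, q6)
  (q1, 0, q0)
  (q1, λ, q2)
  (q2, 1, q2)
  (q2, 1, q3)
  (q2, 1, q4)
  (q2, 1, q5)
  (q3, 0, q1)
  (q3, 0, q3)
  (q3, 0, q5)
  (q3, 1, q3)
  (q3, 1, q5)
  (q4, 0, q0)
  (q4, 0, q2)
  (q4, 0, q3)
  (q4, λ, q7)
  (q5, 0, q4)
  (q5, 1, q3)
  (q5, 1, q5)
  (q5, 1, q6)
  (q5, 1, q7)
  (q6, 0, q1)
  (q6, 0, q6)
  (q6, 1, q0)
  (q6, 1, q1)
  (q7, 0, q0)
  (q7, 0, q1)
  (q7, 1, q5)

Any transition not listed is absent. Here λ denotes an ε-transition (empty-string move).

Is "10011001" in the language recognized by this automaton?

Start in {q0}.
Read '1': {q0} → {q2, q4, q6, q7}.
Read '0': {q2, q4, q6, q7} → {q0, q1, q2, q3, q6}.
Read '0': {q0, q1, q2, q3, q6} → {q0, q1, q2, q3, q5, q6, q7}.
Read '1': {q0, q1, q2, q3, q5, q6, q7} → {q0, q1, q2, q3, q4, q5, q6, q7}.
Read '1': {q0, q1, q2, q3, q4, q5, q6, q7} → {q0, q1, q2, q3, q4, q5, q6, q7}.
Read '0': {q0, q1, q2, q3, q4, q5, q6, q7} → {q0, q1, q2, q3, q4, q5, q6, q7}.
Read '0': {q0, q1, q2, q3, q4, q5, q6, q7} → {q0, q1, q2, q3, q4, q5, q6, q7}.
Read '1': {q0, q1, q2, q3, q4, q5, q6, q7} → {q0, q1, q2, q3, q4, q5, q6, q7}.
The final set {q0, q1, q2, q3, q4, q5, q6, q7} contains the accepting states q1, q3, q5.

Yes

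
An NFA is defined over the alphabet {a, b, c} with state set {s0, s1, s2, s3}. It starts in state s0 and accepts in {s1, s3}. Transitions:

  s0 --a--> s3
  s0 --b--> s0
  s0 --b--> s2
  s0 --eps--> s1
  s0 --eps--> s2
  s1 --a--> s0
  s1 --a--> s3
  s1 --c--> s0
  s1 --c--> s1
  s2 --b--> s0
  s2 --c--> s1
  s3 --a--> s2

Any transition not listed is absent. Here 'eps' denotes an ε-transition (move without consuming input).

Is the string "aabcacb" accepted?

Yes

Start: ε-closure({s0}) = {s0, s1, s2}.
Read 'a': {s0, s1, s2} → {s0, s1, s2, s3}.
Read 'a': {s0, s1, s2, s3} → {s0, s1, s2, s3}.
Read 'b': {s0, s1, s2, s3} → {s0, s1, s2}.
Read 'c': {s0, s1, s2} → {s0, s1, s2}.
Read 'a': {s0, s1, s2} → {s0, s1, s2, s3}.
Read 'c': {s0, s1, s2, s3} → {s0, s1, s2}.
Read 'b': {s0, s1, s2} → {s0, s1, s2}.
The final set {s0, s1, s2} contains the accepting state s1.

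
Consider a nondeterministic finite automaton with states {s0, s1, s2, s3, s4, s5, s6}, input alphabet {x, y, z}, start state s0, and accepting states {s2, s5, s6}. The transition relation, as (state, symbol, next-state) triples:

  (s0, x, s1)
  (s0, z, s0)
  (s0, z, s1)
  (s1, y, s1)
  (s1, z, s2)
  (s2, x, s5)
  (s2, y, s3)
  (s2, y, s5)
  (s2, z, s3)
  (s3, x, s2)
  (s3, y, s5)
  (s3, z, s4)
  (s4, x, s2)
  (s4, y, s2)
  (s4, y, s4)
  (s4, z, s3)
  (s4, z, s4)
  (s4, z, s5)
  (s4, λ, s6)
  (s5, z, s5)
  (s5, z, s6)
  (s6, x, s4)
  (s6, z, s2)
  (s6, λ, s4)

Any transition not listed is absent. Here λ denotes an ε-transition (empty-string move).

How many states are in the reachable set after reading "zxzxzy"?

Start in {s0}.
Read 'z': s0→{s0, s1}; now {s0, s1}.
Read 'x': s0→{s1}, s1→∅; now {s1}.
Read 'z': s1→{s2}; now {s2}.
Read 'x': s2→{s5}; now {s5}.
Read 'z': s5→{s5, s6}; union {s5, s6}; ε-closure = {s4, s5, s6}.
Read 'y': s4→{s2, s4}, s5→∅, s6→∅; union {s2, s4}; ε-closure = {s2, s4, s6}.
That set has 3 states.

3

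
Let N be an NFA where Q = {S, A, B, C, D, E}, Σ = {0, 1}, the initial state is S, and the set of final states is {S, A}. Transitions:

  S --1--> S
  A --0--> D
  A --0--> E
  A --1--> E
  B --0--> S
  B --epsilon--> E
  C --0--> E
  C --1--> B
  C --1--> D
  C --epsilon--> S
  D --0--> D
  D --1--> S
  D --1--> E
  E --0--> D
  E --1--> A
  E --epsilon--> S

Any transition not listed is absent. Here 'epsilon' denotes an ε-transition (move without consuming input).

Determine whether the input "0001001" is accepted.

No

Start in {S}.
Read '0': {S} → ∅.
The set is empty and remains empty for the remaining 6 symbols.
The final set ∅ contains no accepting state.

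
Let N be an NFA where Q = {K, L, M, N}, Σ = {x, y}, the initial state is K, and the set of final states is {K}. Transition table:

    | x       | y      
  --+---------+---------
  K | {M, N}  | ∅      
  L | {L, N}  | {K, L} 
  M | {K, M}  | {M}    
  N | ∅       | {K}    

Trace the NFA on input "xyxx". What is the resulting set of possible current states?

Start in {K}.
Read 'x': K→{M, N}; now {M, N}.
Read 'y': M→{M}, N→{K}; now {K, M}.
Read 'x': K→{M, N}, M→{K, M}; now {K, M, N}.
Read 'x': K→{M, N}, M→{K, M}, N→∅; now {K, M, N}.

{K, M, N}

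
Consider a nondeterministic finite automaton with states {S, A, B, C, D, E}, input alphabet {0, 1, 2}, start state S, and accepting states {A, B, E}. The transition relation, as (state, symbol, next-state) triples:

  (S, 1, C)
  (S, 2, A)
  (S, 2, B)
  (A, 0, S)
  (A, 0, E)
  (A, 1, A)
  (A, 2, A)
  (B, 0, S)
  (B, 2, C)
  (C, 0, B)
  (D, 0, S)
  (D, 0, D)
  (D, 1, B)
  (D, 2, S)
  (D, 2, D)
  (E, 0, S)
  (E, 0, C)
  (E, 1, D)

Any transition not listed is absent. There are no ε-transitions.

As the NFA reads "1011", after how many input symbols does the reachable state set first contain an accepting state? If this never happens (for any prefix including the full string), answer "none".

Start in {S}.
Read '1': S→{C}; now {C}.
Read '0': C→{B}; now {B}.
None of the earlier sets intersect F, but {B} does.

2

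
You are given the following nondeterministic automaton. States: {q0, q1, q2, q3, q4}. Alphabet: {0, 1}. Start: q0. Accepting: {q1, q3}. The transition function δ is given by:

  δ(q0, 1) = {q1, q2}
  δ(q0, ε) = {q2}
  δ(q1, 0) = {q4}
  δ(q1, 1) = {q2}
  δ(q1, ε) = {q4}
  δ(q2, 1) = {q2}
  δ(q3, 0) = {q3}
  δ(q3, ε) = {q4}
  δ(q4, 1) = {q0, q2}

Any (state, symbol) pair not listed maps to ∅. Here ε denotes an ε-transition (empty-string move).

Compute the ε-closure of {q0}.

{q0, q2}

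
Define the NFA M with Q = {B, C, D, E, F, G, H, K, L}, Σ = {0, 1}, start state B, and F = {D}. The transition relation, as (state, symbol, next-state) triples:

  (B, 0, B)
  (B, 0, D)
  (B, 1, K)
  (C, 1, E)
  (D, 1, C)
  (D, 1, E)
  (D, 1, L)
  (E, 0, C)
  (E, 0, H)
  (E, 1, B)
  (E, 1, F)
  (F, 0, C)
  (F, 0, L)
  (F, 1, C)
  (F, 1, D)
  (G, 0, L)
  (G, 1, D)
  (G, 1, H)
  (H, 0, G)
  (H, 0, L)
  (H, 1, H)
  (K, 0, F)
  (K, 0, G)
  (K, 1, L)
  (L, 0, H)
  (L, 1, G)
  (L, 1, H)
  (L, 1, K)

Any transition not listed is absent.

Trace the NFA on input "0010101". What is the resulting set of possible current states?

{D, E, G, H, K}

Start in {B}.
Read '0': B→{B, D}; now {B, D}.
Read '0': B→{B, D}, D→∅; now {B, D}.
Read '1': B→{K}, D→{C, E, L}; now {C, E, K, L}.
Read '0': C→∅, E→{C, H}, K→{F, G}, L→{H}; now {C, F, G, H}.
Read '1': C→{E}, F→{C, D}, G→{D, H}, H→{H}; now {C, D, E, H}.
Read '0': C→∅, D→∅, E→{C, H}, H→{G, L}; now {C, G, H, L}.
Read '1': C→{E}, G→{D, H}, H→{H}, L→{G, H, K}; now {D, E, G, H, K}.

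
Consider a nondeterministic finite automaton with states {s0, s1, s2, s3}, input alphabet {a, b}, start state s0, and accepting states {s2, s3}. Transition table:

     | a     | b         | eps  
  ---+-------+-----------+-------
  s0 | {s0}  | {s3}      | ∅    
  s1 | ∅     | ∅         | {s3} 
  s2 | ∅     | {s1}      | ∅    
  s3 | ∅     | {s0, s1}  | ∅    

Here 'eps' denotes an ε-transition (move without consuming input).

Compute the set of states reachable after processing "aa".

{s0}

Start in {s0}.
Read 'a': s0→{s0}; now {s0}.
Read 'a': s0→{s0}; now {s0}.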